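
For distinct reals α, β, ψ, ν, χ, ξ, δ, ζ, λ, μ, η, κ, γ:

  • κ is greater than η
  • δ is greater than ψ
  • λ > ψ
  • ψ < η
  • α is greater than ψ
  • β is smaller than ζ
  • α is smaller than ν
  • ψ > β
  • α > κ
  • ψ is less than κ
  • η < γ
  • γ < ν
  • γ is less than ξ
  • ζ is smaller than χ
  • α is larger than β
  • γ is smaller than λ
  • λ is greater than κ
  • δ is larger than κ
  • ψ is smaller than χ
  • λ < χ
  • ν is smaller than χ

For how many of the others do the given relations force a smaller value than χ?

9

From χ the given relations immediately reach ψ, λ, ν, ζ.
From those, β, γ, κ, α — 8 in total.
From those, η — 9 in total.
Nothing else is reachable below χ; 9 in all.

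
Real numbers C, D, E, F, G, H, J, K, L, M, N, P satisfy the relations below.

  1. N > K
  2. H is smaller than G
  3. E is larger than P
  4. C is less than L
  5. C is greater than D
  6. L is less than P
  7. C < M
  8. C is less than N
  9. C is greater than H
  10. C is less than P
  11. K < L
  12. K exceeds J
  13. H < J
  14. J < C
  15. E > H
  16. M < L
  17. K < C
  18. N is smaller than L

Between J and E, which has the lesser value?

J < K < C < M < L < P < E, by transitivity through K, C, M, L, P.
So J < E; J is the smaller of the two.

J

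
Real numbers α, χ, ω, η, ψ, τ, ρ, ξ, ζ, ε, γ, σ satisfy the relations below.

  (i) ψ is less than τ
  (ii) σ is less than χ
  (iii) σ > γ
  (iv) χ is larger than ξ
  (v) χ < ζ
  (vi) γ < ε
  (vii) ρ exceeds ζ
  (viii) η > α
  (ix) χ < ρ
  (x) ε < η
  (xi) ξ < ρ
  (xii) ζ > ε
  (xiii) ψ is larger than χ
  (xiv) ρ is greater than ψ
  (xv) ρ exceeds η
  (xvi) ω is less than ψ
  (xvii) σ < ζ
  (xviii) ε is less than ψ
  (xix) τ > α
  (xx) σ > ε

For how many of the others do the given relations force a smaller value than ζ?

From ζ the given relations immediately reach ε, σ, χ.
From those, γ, ξ — 5 in total.
Nothing else is reachable below ζ; 5 in all.

5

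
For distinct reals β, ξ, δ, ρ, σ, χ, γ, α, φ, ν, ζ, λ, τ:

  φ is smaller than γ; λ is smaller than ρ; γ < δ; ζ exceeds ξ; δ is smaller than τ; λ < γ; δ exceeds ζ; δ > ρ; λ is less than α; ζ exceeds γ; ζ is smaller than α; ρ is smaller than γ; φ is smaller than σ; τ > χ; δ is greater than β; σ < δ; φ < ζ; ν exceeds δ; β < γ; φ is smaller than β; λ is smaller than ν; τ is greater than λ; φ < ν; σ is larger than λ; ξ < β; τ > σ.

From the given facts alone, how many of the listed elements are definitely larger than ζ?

Directly above ζ: δ, α.
One step further: τ, ν (4 so far).
No other element is forced above ζ by the given relations, so the count is 4.

4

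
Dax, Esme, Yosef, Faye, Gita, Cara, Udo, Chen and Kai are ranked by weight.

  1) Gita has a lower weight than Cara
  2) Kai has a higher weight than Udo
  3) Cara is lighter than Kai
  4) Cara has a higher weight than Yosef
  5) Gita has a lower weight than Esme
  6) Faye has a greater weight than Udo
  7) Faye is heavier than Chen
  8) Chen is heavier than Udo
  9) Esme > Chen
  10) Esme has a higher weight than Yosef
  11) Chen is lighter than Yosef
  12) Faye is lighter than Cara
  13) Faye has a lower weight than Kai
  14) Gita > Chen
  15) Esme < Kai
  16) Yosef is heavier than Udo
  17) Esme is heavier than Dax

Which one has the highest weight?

Udo is not greatest since Udo < Chen; Chen is not greatest since Chen < Yosef; Dax is not greatest since Dax < Esme; Faye is not greatest since Faye < Kai; Gita is not greatest since Gita < Cara; Yosef is not greatest since Yosef < Esme; Cara is not greatest since Cara < Kai; Esme is not greatest since Esme < Kai.
Only Kai has nothing above it, so Kai is the highest weight.

Kai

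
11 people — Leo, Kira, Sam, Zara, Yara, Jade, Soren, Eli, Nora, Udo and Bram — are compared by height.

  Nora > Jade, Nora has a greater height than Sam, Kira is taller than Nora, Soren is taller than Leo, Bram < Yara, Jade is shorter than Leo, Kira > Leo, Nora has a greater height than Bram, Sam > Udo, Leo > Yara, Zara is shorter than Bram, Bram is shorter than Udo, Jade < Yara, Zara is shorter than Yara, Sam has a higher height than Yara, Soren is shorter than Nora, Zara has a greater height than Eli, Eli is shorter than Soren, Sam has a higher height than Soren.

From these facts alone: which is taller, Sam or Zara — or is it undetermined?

Chaining the given relations: Zara < Bram < Yara < Leo < Soren < Sam.
So Sam is taller.

Sam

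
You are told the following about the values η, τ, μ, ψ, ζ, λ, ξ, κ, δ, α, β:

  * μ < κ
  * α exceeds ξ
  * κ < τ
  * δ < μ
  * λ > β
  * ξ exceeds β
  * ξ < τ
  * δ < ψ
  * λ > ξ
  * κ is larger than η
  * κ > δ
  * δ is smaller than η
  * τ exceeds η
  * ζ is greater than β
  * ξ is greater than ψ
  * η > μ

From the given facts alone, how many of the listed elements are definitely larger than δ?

From δ the given relations immediately reach ψ, μ, η, κ.
From those, ξ, τ — 6 in total.
From those, α, λ — 8 in total.
No other element is forced above δ by the given relations, so the count is 8.

8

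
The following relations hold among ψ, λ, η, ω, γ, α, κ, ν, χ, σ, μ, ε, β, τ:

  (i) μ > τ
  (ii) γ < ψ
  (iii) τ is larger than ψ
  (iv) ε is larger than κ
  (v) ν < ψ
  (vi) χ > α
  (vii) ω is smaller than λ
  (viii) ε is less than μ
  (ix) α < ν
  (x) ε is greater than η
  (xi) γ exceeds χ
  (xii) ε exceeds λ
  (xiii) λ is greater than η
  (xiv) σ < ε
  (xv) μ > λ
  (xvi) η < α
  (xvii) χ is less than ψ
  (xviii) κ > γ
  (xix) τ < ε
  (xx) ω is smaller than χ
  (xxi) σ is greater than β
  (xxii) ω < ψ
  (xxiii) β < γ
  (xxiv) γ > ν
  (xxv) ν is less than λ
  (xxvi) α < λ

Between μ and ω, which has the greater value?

ω < χ and χ < γ give ω < γ.
Then γ < ψ extends the chain to ψ.
Then ψ < τ extends the chain to τ.
Then τ < μ extends the chain to μ.
So ω < μ; μ is the larger of the two.

μ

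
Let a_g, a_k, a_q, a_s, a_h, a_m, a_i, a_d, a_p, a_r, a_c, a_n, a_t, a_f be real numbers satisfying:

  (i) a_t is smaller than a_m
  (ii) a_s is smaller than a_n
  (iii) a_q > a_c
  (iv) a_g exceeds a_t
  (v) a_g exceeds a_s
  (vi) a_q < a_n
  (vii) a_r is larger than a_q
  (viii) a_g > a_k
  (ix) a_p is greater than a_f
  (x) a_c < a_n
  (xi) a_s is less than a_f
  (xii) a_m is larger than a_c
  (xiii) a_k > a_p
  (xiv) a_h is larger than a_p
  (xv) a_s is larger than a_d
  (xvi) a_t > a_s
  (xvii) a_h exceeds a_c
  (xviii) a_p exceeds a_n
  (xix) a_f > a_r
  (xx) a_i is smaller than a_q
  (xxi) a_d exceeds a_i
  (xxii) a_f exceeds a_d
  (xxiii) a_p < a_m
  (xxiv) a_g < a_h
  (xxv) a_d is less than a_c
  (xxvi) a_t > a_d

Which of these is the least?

a_i

Chaining upward from a_i: directly above it, a_d, a_q; then a_c, a_s, a_r, a_n, a_f, a_t; then a_p, a_g, a_h, a_m; then a_k.
That covers every other element, and nothing is given below a_i, so a_i is the least.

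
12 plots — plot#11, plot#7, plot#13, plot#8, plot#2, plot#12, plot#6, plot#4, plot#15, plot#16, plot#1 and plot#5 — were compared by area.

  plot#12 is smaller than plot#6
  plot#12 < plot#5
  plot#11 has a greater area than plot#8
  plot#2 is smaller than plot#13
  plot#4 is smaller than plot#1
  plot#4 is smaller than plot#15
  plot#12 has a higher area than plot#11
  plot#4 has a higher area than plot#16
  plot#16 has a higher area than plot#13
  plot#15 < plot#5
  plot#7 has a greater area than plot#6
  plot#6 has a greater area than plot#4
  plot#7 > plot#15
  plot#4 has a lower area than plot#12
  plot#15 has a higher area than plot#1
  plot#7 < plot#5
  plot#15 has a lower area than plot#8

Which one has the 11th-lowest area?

Piecing the relations together gives one ordering: plot#2 < plot#13 < plot#16 < plot#4 < plot#1 < plot#15 < plot#8 < plot#11 < plot#12 < plot#6 < plot#7 < plot#5.
The 11th smallest is plot#7.

plot#7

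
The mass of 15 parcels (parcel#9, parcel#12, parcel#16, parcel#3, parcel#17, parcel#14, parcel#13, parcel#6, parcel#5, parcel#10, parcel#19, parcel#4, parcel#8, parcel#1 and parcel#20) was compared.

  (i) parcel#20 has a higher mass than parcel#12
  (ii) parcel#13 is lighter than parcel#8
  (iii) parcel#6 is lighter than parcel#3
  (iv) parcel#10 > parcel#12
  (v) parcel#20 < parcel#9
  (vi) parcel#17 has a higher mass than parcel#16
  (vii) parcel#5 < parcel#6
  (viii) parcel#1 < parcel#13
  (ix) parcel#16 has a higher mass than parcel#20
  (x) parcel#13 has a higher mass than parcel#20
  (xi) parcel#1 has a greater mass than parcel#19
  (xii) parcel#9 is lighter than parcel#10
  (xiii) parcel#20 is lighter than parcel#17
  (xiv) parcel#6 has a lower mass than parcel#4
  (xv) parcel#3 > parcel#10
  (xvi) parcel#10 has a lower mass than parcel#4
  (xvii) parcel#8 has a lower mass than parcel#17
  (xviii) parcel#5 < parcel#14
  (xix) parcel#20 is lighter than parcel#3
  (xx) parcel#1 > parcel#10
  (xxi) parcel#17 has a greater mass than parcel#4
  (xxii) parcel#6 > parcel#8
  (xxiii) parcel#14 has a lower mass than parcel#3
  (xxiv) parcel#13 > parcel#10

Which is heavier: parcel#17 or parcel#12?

Following the relations from parcel#12: parcel#12 < parcel#20 < parcel#9 < parcel#10 < parcel#1 < parcel#13 < parcel#8 < parcel#6 < parcel#4 < parcel#17.
So parcel#12 < parcel#17; parcel#17 is the heavier of the two.

parcel#17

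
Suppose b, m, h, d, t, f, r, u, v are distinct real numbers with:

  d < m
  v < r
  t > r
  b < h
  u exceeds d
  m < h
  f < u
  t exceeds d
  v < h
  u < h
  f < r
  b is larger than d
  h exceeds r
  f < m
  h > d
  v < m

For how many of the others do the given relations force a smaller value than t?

4

From t the given relations immediately reach d, r.
From those, f, v — 4 in total.
No other element is forced below t by the given relations, so the count is 4.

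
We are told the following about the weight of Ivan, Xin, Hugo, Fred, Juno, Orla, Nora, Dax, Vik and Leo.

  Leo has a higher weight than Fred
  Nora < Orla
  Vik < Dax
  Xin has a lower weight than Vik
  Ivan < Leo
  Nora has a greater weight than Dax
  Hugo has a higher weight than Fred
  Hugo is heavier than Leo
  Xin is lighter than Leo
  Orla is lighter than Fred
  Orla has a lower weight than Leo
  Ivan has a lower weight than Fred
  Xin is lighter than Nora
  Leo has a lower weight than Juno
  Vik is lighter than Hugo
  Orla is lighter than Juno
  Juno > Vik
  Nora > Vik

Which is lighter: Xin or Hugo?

Xin

Xin < Vik and Vik < Dax give Xin < Dax.
Then Dax < Nora extends the chain to Nora.
With Nora < Orla: Xin < Vik < Dax < Nora < Orla.
With Orla < Fred: Xin < Vik < Dax < Nora < Orla < Fred.
Then Fred < Leo extends the chain to Leo.
With Leo < Hugo: Xin < Vik < Dax < Nora < Orla < Fred < Leo < Hugo.
So Xin < Hugo; Xin is the lighter of the two.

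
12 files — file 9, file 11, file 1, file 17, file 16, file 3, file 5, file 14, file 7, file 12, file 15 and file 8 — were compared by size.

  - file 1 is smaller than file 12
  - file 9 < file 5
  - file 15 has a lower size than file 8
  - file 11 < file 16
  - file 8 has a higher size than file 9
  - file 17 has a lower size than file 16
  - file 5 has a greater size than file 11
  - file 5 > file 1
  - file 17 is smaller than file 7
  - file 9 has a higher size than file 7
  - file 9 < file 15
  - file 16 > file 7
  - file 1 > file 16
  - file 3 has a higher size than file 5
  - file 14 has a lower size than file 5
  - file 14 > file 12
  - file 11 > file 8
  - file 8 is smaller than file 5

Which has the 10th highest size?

Piecing the relations together gives one ordering: file 17 < file 7 < file 9 < file 15 < file 8 < file 11 < file 16 < file 1 < file 12 < file 14 < file 5 < file 3.
The 10th largest is file 9.

file 9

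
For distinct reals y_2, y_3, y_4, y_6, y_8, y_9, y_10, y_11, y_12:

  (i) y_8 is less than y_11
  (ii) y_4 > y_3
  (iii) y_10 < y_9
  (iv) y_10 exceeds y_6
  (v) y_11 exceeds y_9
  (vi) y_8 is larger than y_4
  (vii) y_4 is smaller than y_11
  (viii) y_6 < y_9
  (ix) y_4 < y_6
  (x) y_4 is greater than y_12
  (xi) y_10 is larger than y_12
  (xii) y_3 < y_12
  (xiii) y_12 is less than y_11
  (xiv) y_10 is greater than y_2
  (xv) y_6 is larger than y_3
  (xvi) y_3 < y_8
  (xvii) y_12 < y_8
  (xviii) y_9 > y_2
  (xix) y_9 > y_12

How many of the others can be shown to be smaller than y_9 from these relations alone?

Directly below y_9: y_12, y_2, y_6, y_10.
One step further: y_3, y_4 (6 so far).
No other element is forced below y_9 by the given relations, so the count is 6.

6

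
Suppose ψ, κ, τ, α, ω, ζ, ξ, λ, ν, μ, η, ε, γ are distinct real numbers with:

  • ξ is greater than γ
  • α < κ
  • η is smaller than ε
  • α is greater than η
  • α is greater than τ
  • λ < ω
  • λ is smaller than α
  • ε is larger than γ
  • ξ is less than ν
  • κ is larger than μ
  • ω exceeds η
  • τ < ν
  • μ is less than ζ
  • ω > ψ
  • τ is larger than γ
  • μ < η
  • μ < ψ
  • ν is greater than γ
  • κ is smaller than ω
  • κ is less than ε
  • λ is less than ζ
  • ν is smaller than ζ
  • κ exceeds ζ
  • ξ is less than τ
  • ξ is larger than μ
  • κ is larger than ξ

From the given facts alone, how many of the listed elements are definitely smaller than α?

From α the given relations immediately reach λ, η, τ.
From those, μ, γ, ξ — 6 in total.
No other element is forced below α by the given relations, so the count is 6.

6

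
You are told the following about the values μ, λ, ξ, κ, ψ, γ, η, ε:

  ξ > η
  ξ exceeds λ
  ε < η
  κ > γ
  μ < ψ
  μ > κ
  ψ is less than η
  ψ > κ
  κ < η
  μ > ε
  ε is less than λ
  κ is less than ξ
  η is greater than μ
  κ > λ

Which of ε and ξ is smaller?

ε

Following the relations from ε: ε < λ < κ < μ < ψ < η < ξ.
So ε < ξ; ε is the smaller of the two.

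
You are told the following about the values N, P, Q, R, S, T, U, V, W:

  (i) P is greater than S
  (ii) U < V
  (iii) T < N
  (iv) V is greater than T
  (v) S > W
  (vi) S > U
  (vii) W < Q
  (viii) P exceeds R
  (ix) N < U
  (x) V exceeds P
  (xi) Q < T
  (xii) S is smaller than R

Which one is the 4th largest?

Chaining the given pairs: W < Q < T < N < U < S < R < P < V.
The 4th largest is S.

S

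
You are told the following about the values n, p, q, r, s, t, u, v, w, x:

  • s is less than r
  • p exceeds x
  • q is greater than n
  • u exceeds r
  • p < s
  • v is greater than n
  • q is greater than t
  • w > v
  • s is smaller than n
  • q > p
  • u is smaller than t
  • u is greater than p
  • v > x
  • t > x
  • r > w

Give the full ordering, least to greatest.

x < p < s < n < v < w < r < u < t < q

The consecutive links are each given: x < p; p < s; s < n; n < v; v < w; w < r; r < u; u < t; t < q.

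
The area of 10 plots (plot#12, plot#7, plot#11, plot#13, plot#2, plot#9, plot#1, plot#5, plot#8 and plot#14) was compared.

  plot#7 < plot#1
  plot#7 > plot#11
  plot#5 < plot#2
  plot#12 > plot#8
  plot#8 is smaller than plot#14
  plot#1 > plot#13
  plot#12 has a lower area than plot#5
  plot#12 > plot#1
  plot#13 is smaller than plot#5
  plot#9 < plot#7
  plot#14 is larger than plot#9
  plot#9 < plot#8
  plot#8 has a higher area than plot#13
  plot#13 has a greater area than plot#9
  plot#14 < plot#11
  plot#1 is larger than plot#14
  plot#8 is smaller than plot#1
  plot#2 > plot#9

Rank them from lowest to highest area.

plot#9 < plot#13 < plot#8 < plot#14 < plot#11 < plot#7 < plot#1 < plot#12 < plot#5 < plot#2

The consecutive links are each given: plot#9 < plot#13; plot#13 < plot#8; plot#8 < plot#14; plot#14 < plot#11; plot#11 < plot#7; plot#7 < plot#1; plot#1 < plot#12; plot#12 < plot#5; plot#5 < plot#2.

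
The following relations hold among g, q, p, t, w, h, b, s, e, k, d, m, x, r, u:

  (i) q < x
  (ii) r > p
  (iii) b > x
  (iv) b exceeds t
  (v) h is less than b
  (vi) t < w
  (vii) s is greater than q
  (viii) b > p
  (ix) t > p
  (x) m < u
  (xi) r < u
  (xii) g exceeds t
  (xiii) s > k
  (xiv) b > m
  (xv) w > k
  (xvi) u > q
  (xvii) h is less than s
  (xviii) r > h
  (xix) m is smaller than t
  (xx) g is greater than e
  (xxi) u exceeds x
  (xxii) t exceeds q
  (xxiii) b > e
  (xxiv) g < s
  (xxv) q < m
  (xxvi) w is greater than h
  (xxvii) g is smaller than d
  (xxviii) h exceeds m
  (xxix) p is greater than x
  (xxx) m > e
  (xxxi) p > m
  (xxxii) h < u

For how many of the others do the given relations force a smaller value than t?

Directly below t: q, m, p.
One step further: x, e (5 so far).
Nothing else is reachable below t; 5 in all.

5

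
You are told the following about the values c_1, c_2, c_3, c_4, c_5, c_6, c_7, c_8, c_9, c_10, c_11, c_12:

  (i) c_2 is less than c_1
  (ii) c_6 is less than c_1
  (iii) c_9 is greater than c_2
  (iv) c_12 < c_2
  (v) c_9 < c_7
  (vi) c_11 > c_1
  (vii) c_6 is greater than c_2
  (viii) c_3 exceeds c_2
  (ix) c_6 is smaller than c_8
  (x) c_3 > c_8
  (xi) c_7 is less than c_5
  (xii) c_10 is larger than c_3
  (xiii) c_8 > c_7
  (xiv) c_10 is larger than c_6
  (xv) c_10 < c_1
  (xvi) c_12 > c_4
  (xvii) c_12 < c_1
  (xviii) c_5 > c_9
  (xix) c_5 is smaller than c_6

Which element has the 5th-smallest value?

c_7

Chaining the given pairs: c_4 < c_12 < c_2 < c_9 < c_7 < c_5 < c_6 < c_8 < c_3 < c_10 < c_1 < c_11.
The 5th smallest is c_7.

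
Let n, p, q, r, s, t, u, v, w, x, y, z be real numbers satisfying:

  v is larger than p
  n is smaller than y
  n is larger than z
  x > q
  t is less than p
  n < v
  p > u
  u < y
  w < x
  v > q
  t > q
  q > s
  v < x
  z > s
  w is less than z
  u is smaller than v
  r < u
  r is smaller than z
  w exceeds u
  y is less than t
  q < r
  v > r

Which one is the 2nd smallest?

q

Chaining the given pairs: s < q < r < u < w < z < n < y < t < p < v < x.
Counting 2 from the smallest end gives q.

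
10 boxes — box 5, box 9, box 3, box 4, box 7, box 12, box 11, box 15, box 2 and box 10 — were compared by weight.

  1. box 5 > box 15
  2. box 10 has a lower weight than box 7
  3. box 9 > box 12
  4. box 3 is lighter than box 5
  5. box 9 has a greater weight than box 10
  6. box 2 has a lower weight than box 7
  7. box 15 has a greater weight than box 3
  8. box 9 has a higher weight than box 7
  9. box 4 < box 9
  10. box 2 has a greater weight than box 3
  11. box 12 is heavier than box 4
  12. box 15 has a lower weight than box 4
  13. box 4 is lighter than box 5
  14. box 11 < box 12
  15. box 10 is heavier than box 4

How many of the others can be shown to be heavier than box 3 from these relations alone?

The elements the relations force above box 3 are box 15, box 4, box 10, box 2, box 5, box 7, box 12, box 9 — no chain reaches any other.
That is 8.

8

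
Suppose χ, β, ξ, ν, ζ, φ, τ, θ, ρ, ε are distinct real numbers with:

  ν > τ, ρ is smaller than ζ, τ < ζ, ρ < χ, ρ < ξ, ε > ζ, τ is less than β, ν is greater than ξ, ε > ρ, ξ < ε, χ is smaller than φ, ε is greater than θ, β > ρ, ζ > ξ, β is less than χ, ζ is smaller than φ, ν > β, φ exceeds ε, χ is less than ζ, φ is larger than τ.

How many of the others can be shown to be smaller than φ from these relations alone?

Directly below φ: τ, χ, ζ, ε.
One step further: ρ, ξ, θ, β (8 so far).
No other element is forced below φ by the given relations, so the count is 8.

8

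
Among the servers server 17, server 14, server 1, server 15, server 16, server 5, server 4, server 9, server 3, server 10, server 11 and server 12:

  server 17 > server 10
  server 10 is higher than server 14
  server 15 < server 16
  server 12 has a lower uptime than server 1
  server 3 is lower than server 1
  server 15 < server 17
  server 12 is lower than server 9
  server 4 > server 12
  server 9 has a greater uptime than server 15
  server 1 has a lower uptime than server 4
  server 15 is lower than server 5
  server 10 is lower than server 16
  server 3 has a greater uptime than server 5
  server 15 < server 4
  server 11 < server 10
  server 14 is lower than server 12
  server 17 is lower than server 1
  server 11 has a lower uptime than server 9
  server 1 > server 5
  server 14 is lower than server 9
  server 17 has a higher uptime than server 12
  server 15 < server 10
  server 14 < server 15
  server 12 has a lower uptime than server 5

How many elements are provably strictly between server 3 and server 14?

3

Chaining upward from server 14 reaches: server 12, server 15, server 9, server 10, server 16, server 5, server 17, server 1, server 4.
Chaining downward from server 3 reaches: server 12, server 15, server 5.
Strictly between server 14 and server 3 are those in both lists: server 12, server 15, server 5 — 3 elements.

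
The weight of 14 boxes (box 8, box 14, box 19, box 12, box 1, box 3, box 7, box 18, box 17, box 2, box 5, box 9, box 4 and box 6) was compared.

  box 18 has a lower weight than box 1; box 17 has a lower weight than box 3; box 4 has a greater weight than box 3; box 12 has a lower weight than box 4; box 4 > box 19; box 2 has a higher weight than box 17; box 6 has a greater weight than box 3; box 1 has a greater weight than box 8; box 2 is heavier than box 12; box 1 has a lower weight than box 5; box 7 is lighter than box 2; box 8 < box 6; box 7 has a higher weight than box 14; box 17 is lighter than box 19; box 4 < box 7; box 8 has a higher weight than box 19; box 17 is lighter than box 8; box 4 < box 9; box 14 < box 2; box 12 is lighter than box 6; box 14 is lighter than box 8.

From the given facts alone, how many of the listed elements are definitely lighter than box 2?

7

The elements the relations force below box 2 are box 17, box 3, box 19, box 12, box 14, box 4, box 7 — no chain reaches any other.
That is 7.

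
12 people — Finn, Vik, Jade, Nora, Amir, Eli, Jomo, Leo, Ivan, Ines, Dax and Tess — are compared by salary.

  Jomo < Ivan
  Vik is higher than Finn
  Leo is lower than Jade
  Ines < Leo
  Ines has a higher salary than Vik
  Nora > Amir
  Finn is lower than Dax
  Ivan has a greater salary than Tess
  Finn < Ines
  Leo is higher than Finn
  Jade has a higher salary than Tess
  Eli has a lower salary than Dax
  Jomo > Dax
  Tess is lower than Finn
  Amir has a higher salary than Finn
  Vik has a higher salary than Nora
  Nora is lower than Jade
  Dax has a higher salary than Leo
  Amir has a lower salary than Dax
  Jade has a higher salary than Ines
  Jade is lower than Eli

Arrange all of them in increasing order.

Nothing is placed below Tess, so it is least; from there Tess < Finn; Finn < Amir; Amir < Nora; Nora < Vik; Vik < Ines; Ines < Leo; Leo < Jade; Jade < Eli; Eli < Dax; Dax < Jomo; Jomo < Ivan, each given directly.

Tess < Finn < Amir < Nora < Vik < Ines < Leo < Jade < Eli < Dax < Jomo < Ivan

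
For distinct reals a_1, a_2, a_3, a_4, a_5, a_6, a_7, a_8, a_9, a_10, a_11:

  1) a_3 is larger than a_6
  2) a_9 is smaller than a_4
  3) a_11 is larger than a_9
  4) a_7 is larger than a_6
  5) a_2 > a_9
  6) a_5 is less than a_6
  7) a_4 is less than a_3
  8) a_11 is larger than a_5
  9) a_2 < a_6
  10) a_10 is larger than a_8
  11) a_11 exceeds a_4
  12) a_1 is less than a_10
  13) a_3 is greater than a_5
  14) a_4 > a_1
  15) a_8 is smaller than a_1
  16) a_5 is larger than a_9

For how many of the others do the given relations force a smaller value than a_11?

From a_11 the given relations immediately reach a_9, a_5, a_4.
From those, a_1 — 4 in total.
From those, a_8 — 5 in total.
No other element is forced below a_11 by the given relations, so the count is 5.

5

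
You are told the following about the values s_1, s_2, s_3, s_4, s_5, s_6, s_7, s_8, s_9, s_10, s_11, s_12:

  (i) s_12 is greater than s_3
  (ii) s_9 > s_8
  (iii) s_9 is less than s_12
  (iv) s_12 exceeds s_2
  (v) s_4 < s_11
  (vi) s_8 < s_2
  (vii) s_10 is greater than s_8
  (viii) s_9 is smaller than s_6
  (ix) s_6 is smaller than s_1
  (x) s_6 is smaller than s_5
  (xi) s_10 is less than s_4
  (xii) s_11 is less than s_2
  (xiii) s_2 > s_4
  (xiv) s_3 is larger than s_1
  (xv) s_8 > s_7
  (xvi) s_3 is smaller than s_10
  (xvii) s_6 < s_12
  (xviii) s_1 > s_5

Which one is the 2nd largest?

s_2

The consecutive relations fix a unique order: s_7 < s_8 < s_9 < s_6 < s_5 < s_1 < s_3 < s_10 < s_4 < s_11 < s_2 < s_12.
Counting 2 from the largest end gives s_2.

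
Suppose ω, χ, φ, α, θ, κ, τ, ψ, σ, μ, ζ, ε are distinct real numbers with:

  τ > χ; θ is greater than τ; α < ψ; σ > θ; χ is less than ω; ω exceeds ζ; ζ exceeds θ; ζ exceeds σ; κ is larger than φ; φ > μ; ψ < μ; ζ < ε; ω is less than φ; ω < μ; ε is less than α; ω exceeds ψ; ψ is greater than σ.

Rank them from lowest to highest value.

The consecutive links are each given: χ < τ; τ < θ; θ < σ; σ < ζ; ζ < ε; ε < α; α < ψ; ψ < ω; ω < μ; μ < φ; φ < κ.

χ < τ < θ < σ < ζ < ε < α < ψ < ω < μ < φ < κ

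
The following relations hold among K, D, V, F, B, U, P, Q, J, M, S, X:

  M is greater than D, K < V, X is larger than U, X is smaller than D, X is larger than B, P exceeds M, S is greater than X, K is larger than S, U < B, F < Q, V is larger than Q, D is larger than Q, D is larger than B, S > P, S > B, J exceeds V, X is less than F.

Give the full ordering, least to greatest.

The consecutive links are each given: U < B; B < X; X < F; F < Q; Q < D; D < M; M < P; P < S; S < K; K < V; V < J.

U < B < X < F < Q < D < M < P < S < K < V < J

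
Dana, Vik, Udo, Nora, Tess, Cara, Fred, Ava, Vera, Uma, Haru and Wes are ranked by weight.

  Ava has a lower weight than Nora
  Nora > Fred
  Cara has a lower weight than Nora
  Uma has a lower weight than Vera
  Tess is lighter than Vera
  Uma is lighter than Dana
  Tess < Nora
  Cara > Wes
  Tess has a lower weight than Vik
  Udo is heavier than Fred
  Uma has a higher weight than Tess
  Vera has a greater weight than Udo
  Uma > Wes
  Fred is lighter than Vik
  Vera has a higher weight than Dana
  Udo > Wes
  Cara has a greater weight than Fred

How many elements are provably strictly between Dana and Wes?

The relations place Wes below Dana. An element lies strictly between them when it is forced above Wes and also forced below Dana.
Above Wes: {Uma, Cara, Udo, Nora, Vera}. Below Dana: {Tess, Uma}.
Intersection: {Uma} — 1.

1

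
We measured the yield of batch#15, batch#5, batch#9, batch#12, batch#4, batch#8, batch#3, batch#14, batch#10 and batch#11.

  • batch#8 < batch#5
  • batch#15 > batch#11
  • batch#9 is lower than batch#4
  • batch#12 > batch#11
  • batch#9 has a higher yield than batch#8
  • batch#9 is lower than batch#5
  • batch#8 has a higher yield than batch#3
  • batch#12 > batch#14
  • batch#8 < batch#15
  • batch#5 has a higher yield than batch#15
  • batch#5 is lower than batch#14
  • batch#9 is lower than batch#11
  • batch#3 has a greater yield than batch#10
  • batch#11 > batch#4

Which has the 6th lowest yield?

Chaining the given pairs: batch#10 < batch#3 < batch#8 < batch#9 < batch#4 < batch#11 < batch#15 < batch#5 < batch#14 < batch#12.
The 6th smallest is batch#11.

batch#11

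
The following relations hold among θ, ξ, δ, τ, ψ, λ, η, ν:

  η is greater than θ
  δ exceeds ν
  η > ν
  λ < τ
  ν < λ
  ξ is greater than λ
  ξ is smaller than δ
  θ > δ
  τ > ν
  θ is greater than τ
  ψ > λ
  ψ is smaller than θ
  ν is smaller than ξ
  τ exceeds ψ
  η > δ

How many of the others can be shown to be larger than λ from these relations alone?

From λ the given relations immediately reach ψ, ξ, τ.
From those, δ, θ — 5 in total.
From those, η — 6 in total.
No other element is forced above λ by the given relations, so the count is 6.

6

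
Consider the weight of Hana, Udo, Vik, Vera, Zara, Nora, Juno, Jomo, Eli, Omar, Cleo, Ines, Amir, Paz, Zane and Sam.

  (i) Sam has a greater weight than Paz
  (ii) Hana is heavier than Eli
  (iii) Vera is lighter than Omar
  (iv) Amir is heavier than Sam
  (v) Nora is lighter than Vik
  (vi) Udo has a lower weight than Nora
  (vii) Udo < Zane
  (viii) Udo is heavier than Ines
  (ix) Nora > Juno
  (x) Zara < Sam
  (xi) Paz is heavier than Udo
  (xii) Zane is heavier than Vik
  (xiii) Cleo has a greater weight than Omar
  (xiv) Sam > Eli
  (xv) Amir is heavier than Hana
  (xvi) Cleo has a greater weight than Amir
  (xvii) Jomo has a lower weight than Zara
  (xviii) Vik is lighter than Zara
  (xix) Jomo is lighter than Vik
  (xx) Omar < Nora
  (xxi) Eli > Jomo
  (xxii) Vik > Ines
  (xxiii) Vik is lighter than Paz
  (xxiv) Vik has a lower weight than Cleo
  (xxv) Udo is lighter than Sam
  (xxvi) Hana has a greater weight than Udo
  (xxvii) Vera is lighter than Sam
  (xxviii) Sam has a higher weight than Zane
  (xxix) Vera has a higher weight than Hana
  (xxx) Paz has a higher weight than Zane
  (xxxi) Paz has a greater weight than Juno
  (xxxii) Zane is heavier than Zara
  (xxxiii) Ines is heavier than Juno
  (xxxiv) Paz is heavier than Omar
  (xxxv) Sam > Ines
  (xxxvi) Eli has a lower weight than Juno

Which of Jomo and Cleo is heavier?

Following the relations from Jomo: Jomo < Eli < Juno < Ines < Udo < Hana < Vera < Omar < Nora < Vik < Zara < Zane < Paz < Sam < Amir < Cleo.
So Jomo < Cleo; Cleo is the heavier of the two.

Cleo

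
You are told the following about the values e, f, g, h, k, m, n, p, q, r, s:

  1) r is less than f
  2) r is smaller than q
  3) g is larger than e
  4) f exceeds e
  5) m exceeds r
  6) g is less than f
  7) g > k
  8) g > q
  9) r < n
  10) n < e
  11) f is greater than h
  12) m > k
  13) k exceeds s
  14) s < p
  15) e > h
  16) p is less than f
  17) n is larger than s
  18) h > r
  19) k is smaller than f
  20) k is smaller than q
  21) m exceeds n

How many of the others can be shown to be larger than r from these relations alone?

The elements the relations force above r are n, m, h, e, q, g, f — no chain reaches any other.
That is 7.

7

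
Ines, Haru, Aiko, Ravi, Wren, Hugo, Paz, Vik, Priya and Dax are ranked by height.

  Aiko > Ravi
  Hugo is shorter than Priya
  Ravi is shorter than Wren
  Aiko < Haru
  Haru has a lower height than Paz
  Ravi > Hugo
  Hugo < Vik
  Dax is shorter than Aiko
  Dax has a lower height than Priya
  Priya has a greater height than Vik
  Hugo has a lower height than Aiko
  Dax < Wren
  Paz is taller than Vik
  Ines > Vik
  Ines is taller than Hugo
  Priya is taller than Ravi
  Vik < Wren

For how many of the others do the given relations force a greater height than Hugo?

Directly above Hugo: Ravi, Vik, Priya, Aiko, Ines.
One step further: Haru, Wren, Paz (8 so far).
Nothing else is reachable above Hugo; 8 in all.

8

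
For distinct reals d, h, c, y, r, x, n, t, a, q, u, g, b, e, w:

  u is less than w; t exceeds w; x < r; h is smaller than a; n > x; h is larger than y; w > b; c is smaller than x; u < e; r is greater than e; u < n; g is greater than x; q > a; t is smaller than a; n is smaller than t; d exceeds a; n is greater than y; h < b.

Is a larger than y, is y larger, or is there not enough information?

a

Link the given pairs in sequence: y < h; h < b; b < w; w < t; t < a.
Together: y < h < b < w < t < a.
So a is larger.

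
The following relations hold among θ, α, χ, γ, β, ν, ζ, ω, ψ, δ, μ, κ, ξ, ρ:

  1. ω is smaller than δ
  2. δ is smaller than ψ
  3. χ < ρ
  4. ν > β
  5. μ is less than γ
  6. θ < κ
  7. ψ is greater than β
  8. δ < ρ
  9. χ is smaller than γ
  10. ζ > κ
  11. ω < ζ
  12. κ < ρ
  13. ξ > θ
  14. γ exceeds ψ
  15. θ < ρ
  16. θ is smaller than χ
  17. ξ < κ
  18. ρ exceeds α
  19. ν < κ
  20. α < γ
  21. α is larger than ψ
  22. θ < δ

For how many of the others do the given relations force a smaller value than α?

The elements the relations force below α are θ, β, ω, δ, ψ — no chain reaches any other.
That is 5.

5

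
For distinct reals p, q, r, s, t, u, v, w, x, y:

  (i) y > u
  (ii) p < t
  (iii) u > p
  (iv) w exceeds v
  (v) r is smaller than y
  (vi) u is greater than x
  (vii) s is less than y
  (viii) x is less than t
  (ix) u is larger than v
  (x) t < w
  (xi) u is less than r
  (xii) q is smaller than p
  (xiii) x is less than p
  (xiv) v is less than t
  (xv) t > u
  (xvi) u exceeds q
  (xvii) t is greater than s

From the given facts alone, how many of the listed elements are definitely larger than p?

The elements the relations force above p are u, r, t, w, y — no chain reaches any other.
That is 5.

5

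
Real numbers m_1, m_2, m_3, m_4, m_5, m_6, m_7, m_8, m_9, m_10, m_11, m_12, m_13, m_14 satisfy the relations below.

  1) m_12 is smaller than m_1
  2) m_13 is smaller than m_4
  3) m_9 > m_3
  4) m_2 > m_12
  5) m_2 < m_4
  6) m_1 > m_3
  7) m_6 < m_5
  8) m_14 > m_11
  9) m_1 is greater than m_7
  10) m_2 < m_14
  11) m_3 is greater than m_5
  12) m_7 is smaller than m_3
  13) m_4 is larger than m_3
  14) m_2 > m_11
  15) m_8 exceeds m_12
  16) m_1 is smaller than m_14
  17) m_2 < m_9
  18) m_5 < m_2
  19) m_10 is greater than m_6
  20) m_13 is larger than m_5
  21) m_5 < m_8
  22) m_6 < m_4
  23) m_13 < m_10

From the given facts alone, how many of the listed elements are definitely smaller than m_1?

From m_1 the given relations immediately reach m_7, m_12, m_3.
From those, m_5 — 4 in total.
From those, m_6 — 5 in total.
No other element is forced below m_1 by the given relations, so the count is 5.

5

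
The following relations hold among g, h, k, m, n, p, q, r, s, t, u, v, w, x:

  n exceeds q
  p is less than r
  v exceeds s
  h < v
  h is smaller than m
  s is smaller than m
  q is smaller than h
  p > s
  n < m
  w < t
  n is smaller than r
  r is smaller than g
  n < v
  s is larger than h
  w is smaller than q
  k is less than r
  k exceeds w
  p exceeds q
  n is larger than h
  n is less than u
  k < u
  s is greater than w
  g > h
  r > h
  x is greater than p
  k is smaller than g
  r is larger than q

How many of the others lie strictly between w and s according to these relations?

Chaining upward from w reaches: q, k, h, t, n, u, p, x, r, v, g, m.
Chaining downward from s reaches: q, h.
Strictly between w and s are those in both lists: q, h — 2 elements.

2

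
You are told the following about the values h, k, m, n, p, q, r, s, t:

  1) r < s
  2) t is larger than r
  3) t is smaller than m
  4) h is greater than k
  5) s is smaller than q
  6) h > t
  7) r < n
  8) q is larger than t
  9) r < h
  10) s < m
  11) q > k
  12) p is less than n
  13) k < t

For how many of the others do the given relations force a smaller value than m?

Directly below m: t, s.
One step further: r, k (4 so far).
No other element is forced below m by the given relations, so the count is 4.

4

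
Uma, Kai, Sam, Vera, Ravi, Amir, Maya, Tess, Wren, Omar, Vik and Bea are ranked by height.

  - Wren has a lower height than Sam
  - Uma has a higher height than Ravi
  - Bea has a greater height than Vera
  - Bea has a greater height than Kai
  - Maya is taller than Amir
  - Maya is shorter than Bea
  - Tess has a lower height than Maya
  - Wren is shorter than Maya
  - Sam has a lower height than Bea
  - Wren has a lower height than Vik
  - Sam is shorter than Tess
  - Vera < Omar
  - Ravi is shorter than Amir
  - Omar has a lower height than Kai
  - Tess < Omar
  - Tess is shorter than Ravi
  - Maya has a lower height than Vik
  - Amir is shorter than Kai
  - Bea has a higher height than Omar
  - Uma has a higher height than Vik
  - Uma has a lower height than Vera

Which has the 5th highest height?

Chaining the given pairs: Wren < Sam < Tess < Ravi < Amir < Maya < Vik < Uma < Vera < Omar < Kai < Bea.
The 5th largest is Uma.

Uma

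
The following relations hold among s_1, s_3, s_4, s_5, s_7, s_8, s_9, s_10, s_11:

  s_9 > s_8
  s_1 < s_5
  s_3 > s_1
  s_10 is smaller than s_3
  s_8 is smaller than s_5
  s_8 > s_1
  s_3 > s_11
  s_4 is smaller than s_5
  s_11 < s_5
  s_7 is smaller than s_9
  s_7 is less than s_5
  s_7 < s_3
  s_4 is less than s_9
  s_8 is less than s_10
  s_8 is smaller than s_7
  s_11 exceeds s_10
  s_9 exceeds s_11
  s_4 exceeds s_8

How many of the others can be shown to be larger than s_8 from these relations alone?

7

Directly above s_8: s_4, s_10, s_7, s_9, s_5.
One step further: s_11, s_3 (7 so far).
No other element is forced above s_8 by the given relations, so the count is 7.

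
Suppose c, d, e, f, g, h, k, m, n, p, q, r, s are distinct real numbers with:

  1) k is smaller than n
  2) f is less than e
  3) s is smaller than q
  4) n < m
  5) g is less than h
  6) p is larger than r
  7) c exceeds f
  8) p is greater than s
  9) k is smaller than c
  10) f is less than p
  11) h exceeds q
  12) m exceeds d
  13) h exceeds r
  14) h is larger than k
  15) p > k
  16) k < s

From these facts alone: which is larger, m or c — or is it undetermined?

undetermined

Following every chain through c: below c we get k, f.
m is not reached, and no chain runs the other way from m to c.
So the given relations leave the order of c and m undetermined.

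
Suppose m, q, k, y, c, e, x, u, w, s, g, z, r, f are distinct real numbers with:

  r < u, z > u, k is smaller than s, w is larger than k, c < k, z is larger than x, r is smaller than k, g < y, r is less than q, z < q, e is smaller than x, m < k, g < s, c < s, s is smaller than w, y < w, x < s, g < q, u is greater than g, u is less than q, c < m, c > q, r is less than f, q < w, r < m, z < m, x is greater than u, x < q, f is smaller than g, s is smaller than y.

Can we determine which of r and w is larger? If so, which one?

Chaining the given relations: r < f < g < u < x < z < q < c < m < k < s < y < w.
So w is larger.

w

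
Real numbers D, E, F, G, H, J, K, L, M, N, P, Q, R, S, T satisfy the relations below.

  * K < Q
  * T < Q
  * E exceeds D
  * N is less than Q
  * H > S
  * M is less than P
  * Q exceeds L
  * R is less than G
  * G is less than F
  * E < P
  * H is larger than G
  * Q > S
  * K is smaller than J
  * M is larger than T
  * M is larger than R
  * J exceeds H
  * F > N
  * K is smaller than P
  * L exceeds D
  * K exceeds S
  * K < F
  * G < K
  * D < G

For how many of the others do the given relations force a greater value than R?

From R the given relations immediately reach G, M.
From those, K, H, F, P — 6 in total.
From those, J, Q — 8 in total.
No other element is forced above R by the given relations, so the count is 8.

8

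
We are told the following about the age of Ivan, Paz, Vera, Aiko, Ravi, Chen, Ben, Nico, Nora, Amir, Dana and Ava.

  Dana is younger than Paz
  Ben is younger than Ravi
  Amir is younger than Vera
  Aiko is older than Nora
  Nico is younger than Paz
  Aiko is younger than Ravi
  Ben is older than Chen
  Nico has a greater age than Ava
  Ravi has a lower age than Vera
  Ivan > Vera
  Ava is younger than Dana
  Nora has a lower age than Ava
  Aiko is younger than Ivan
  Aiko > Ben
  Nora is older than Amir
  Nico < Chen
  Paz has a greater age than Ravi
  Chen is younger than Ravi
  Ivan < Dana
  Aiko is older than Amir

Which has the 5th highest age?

Piecing the relations together gives one ordering: Amir < Nora < Ava < Nico < Chen < Ben < Aiko < Ravi < Vera < Ivan < Dana < Paz.
Counting 5 from the largest end gives Ravi.

Ravi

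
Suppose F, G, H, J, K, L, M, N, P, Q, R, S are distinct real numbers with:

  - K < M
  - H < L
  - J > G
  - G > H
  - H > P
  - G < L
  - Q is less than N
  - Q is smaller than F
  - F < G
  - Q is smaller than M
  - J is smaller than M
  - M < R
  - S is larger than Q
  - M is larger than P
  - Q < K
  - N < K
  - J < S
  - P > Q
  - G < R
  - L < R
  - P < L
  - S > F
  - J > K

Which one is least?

P is not least since Q < P; N is not least since Q < N; K is not least since Q < K; H is not least since P < H; F is not least since Q < F; G is not least since H < G; J is not least since K < J; L is not least since G < L; M is not least since P < M; R is not least since M < R; S is not least since Q < S.
Only Q has nothing below it, so Q is the least.

Q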